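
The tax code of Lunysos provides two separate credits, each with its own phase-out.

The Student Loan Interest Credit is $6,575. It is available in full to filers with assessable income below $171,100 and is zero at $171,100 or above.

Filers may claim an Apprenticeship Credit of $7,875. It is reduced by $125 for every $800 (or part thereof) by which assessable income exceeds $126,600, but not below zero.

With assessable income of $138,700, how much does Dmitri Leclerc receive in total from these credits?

Student Loan Interest Credit: $138,700 is below the $171,100 cutoff, so the full $6,575 applies.
Apprenticeship Credit: income exceeds $126,600 by $12,100, which is 16 full-or-partial $800 increments; reduction = 16 × $125 = $2,000, leaving $5,875.
Total: $6,575 + $5,875 = $12,450.

$12,450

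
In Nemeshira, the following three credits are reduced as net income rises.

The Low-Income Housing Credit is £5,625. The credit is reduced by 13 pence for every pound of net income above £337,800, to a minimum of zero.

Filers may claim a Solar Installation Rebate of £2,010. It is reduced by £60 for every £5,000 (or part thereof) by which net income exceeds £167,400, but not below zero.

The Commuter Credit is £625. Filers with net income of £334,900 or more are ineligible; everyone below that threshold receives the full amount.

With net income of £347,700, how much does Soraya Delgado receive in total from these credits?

Low-Income Housing Credit: 13% of the £9,900 excess over £337,800 is £1,287; credit = £5,625 − £1,287 = £4,338.
Solar Installation Rebate: income exceeds £167,400 by £180,300 → 37 increments × £60 = £2,220 ≥ base, so the credit is £0.
Commuter Credit: £347,700 meets or exceeds the £334,900 cutoff, so the credit is £0.
Total: £4,338 + £0 + £0 = £4,338.

£4,338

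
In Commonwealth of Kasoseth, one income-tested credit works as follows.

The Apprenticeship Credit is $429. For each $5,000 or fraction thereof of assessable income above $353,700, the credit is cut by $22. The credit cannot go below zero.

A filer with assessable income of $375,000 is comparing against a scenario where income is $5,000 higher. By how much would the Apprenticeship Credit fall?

At $375,000 — income exceeds $353,700 by $21,300, which is 5 full-or-partial $5,000 increments; reduction = 5 × $22 = $110, leaving $319.
At $380,000 — income exceeds $353,700 by $26,300, which is 6 full-or-partial $5,000 increments; reduction = 6 × $22 = $132, leaving $297.
Lost: $319 − $297 = $22.

$22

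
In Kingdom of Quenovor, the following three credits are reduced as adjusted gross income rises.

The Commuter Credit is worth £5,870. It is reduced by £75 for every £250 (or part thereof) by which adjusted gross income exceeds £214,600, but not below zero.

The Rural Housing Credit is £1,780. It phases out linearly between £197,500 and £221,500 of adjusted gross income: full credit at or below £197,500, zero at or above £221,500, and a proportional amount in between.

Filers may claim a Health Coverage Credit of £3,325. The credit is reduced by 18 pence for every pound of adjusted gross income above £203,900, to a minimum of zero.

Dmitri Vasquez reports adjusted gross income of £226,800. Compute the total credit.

Commuter Credit: income exceeds £214,600 by £12,200, which is 49 full-or-partial £250 increments; reduction = 49 × £75 = £3,675, leaving £2,195.
Rural Housing Credit: £226,800 is at or above £221,500, so the credit is £0.
Health Coverage Credit: 18% of the £22,900 excess over £203,900 is £4,122 ≥ base, so the credit is £0.
Total: £2,195 + £0 + £0 = £2,195.

£2,195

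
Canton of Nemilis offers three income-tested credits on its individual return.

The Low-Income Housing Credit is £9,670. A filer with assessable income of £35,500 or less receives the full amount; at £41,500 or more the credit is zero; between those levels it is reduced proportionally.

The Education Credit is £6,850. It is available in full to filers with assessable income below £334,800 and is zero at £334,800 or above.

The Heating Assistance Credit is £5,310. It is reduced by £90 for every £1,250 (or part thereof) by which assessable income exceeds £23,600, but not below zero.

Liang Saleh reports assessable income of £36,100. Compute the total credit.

Low-Income Housing Credit: £36,100 is £600 into a £6,000 phase-out range, leaving 5,400/6,000 of the credit: £9,670 × 5,400/6,000 = £8,703.
Education Credit: £36,100 is below the £334,800 cutoff, so the full £6,850 applies.
Heating Assistance Credit: income exceeds £23,600 by £12,500, which is 10 full-or-partial £1,250 increments; reduction = 10 × £90 = £900, leaving £4,410.
Total: £8,703 + £6,850 + £4,410 = £19,963.

£19,963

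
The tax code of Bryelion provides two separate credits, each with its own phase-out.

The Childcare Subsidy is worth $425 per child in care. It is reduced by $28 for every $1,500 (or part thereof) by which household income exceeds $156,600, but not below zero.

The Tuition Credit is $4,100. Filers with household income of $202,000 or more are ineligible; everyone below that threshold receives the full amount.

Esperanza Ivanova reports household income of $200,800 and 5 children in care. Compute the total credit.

Childcare Subsidy: base = 5 × $425 = $2,125. income exceeds $156,600 by $44,200, which is 30 full-or-partial $1,500 increments; reduction = 30 × $28 = $840, leaving $1,285.
Tuition Credit: $200,800 is below the $202,000 cutoff, so the full $4,100 applies.
Total: $1,285 + $4,100 = $5,385.

$5,385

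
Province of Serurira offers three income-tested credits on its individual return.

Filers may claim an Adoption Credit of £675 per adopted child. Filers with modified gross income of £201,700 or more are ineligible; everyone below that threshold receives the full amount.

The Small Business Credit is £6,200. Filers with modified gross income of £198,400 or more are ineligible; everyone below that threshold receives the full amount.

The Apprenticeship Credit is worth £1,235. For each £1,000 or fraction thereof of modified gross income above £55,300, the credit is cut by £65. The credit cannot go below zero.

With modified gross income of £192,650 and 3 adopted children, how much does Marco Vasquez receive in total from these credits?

Adoption Credit: base = 3 × £675 = £2,025. £192,650 is below the £201,700 cutoff, so the full £2,025 applies.
Small Business Credit: £192,650 is below the £198,400 cutoff, so the full £6,200 applies.
Apprenticeship Credit: income exceeds £55,300 by £137,350 → 138 increments × £65 = £8,970 ≥ base, so the credit is £0.
Total: £2,025 + £6,200 + £0 = £8,225.

£8,225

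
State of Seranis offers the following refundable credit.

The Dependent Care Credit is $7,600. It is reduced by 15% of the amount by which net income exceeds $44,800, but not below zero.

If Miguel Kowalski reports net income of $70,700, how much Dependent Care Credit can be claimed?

Dependent Care Credit: 15% of the $25,900 excess over $44,800 is $3,885; credit = $7,600 − $3,885 = $3,715.

$3,715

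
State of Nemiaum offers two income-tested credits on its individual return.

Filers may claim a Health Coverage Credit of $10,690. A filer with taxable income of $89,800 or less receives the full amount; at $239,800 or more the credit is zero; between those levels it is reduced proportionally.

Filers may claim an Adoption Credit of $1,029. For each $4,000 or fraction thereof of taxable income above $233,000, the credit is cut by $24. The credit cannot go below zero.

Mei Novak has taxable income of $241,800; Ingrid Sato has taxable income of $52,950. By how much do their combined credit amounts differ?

$10,762

Mei ($241,800): Health Coverage Credit: $241,800 is at or above $239,800, so the credit is $0. Adoption Credit: income exceeds $233,000 by $8,800, which is 3 full-or-partial $4,000 increments; reduction = 3 × $24 = $72, leaving $957. total $0 + $957 = $957
Ingrid ($52,950): Health Coverage Credit: $52,950 is at or below the $89,800 threshold, so the full $10,690 applies. Adoption Credit: $52,950 is at or below the $233,000 threshold, so the full $1,029 applies. total $10,690 + $1,029 = $11,719
Difference: |$957 − $11,719| = $10,762.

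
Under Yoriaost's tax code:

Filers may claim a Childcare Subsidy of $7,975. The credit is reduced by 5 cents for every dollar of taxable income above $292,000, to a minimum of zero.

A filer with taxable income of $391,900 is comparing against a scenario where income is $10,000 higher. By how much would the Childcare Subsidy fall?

At $391,900 — 5% of the $99,900 excess over $292,000 is $4,995; credit = $7,975 − $4,995 = $2,980.
At $401,900 — 5% of the $109,900 excess over $292,000 is $5,495; credit = $7,975 − $5,495 = $2,480.
Lost: $2,980 − $2,480 = $500.

$500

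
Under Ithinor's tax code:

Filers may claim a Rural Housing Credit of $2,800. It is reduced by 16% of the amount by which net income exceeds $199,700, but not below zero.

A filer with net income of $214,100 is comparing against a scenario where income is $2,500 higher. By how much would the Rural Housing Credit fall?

At $214,100 — 16% of the $14,400 excess over $199,700 is $2,304; credit = $2,800 − $2,304 = $496.
At $216,600 — 16% of the $16,900 excess over $199,700 is $2,704; credit = $2,800 − $2,704 = $96.
Lost: $496 − $96 = $400.

$400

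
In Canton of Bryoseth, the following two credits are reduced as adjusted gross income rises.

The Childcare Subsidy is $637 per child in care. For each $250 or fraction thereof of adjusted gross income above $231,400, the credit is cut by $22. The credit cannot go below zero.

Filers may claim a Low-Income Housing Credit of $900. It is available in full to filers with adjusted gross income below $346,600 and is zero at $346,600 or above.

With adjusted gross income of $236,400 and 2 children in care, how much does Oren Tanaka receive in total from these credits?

$1,734

Childcare Subsidy: base = 2 × $637 = $1,274. income exceeds $231,400 by $5,000, which is 20 full-or-partial $250 increments; reduction = 20 × $22 = $440, leaving $834.
Low-Income Housing Credit: $236,400 is below the $346,600 cutoff, so the full $900 applies.
Total: $834 + $900 = $1,734.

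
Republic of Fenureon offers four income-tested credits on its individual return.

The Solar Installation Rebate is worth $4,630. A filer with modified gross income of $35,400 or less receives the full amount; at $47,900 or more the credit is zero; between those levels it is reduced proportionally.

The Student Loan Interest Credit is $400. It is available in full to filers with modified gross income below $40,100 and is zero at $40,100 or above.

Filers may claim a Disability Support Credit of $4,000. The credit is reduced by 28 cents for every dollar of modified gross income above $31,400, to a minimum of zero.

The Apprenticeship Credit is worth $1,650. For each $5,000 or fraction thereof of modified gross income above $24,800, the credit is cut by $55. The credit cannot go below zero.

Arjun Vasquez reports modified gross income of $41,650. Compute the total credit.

Solar Installation Rebate: $41,650 is $6,250 into a $12,500 phase-out range, leaving 6,250/12,500 of the credit: $4,630 × 6,250/12,500 = $2,315.
Student Loan Interest Credit: $41,650 meets or exceeds the $40,100 cutoff, so the credit is $0.
Disability Support Credit: 28% of the $10,250 excess over $31,400 is $2,870; credit = $4,000 − $2,870 = $1,130.
Apprenticeship Credit: income exceeds $24,800 by $16,850, which is 4 full-or-partial $5,000 increments; reduction = 4 × $55 = $220, leaving $1,430.
Total: $2,315 + $0 + $1,130 + $1,430 = $4,875.

$4,875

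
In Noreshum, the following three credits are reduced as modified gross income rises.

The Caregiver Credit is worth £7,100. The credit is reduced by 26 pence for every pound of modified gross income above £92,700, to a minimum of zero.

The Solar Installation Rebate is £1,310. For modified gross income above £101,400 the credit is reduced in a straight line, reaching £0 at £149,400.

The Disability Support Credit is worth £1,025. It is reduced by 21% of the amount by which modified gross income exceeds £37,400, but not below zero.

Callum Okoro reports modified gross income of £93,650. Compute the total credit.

Caregiver Credit: 26% of the £950 excess over £92,700 is £247; credit = £7,100 − £247 = £6,853.
Solar Installation Rebate: £93,650 is at or below the £101,400 threshold, so the full £1,310 applies.
Disability Support Credit: 21% of the £56,250 excess over £37,400 is £11,812.50 ≥ base, so the credit is £0.
Total: £6,853 + £1,310 + £0 = £8,163.

£8,163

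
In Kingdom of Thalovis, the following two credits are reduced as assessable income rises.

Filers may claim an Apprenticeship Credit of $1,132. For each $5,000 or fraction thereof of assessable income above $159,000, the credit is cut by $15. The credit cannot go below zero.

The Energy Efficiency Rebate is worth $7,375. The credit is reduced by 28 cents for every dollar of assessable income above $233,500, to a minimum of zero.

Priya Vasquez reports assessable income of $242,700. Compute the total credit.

Apprenticeship Credit: income exceeds $159,000 by $83,700, which is 17 full-or-partial $5,000 increments; reduction = 17 × $15 = $255, leaving $877.
Energy Efficiency Rebate: 28% of the $9,200 excess over $233,500 is $2,576; credit = $7,375 − $2,576 = $4,799.
Total: $877 + $4,799 = $5,676.

$5,676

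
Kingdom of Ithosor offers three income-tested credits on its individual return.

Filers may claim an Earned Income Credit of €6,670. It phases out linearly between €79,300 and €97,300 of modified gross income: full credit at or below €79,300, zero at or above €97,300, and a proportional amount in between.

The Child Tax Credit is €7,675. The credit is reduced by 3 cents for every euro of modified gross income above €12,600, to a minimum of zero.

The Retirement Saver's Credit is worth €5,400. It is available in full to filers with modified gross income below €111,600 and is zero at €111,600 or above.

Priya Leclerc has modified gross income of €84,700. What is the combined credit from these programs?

€15,581

Earned Income Credit: €84,700 is €5,400 into a €18,000 phase-out range, leaving 12,600/18,000 of the credit: €6,670 × 12,600/18,000 = €4,669.
Child Tax Credit: 3% of the €72,100 excess over €12,600 is €2,163; credit = €7,675 − €2,163 = €5,512.
Retirement Saver's Credit: €84,700 is below the €111,600 cutoff, so the full €5,400 applies.
Total: €4,669 + €5,512 + €5,400 = €15,581.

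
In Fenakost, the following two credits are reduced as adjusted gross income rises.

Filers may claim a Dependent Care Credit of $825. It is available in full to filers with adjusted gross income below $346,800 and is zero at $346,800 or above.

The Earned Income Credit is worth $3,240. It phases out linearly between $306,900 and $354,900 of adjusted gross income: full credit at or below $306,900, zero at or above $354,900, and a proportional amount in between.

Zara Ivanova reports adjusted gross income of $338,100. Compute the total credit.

Dependent Care Credit: $338,100 is below the $346,800 cutoff, so the full $825 applies.
Earned Income Credit: $338,100 is $31,200 into a $48,000 phase-out range, leaving 16,800/48,000 of the credit: $3,240 × 16,800/48,000 = $1,134.
Total: $825 + $1,134 = $1,959.

$1,959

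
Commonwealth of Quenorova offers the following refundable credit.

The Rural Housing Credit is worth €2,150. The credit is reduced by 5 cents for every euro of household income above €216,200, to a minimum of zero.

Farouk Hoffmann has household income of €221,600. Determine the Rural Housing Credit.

€1,880

Rural Housing Credit: 5% of the €5,400 excess over €216,200 is €270; credit = €2,150 − €270 = €1,880.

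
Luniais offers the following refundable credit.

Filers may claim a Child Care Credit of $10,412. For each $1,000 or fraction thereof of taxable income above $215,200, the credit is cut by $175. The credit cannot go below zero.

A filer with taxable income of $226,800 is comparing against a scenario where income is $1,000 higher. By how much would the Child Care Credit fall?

At $226,800 — income exceeds $215,200 by $11,600, which is 12 full-or-partial $1,000 increments; reduction = 12 × $175 = $2,100, leaving $8,312.
At $227,800 — income exceeds $215,200 by $12,600, which is 13 full-or-partial $1,000 increments; reduction = 13 × $175 = $2,275, leaving $8,137.
Lost: $8,312 − $8,137 = $175.

$175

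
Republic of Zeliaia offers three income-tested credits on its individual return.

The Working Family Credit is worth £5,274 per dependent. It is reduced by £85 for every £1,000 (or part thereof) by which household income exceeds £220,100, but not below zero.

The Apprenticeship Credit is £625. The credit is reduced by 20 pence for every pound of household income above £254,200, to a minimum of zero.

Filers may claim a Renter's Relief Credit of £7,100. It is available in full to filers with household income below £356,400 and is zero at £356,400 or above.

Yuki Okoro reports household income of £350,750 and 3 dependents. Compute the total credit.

£11,787

Working Family Credit: base = 3 × £5,274 = £15,822. income exceeds £220,100 by £130,650, which is 131 full-or-partial £1,000 increments; reduction = 131 × £85 = £11,135, leaving £4,687.
Apprenticeship Credit: 20% of the £96,550 excess over £254,200 is £19,310 ≥ base, so the credit is £0.
Renter's Relief Credit: £350,750 is below the £356,400 cutoff, so the full £7,100 applies.
Total: £4,687 + £0 + £7,100 = £11,787.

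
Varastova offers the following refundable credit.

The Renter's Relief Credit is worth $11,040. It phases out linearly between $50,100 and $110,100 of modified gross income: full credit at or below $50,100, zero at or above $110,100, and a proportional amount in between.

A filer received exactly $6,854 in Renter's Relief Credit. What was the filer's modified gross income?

$6,854 is 6,854/11,040 of the full $11,040, so 4,186/11,040 of the $60,000 range has been used: income = $50,100 + $60,000 × 4,186/11,040 = $72,850.

$72,850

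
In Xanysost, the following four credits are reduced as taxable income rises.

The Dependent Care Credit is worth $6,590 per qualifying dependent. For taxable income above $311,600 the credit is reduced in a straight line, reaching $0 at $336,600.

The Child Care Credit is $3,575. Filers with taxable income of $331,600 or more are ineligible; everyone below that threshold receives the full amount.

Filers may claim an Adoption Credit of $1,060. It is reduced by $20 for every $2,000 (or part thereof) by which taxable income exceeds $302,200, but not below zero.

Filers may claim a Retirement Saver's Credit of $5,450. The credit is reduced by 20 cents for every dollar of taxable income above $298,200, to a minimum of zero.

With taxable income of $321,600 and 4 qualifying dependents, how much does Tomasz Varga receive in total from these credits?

$21,021

Dependent Care Credit: base = 4 × $6,590 = $26,360. $321,600 is $10,000 into a $25,000 phase-out range, leaving 15,000/25,000 of the credit: $26,360 × 15,000/25,000 = $15,816.
Child Care Credit: $321,600 is below the $331,600 cutoff, so the full $3,575 applies.
Adoption Credit: income exceeds $302,200 by $19,400, which is 10 full-or-partial $2,000 increments; reduction = 10 × $20 = $200, leaving $860.
Retirement Saver's Credit: 20% of the $23,400 excess over $298,200 is $4,680; credit = $5,450 − $4,680 = $770.
Total: $15,816 + $3,575 + $860 + $770 = $21,021.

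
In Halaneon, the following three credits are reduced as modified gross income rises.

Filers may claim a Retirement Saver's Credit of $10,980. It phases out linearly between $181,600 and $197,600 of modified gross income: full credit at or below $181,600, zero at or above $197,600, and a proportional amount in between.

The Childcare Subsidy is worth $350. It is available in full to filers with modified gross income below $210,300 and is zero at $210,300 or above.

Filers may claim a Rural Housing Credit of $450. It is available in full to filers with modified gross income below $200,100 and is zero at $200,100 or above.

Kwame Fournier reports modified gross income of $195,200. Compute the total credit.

Retirement Saver's Credit: $195,200 is $13,600 into a $16,000 phase-out range, leaving 2,400/16,000 of the credit: $10,980 × 2,400/16,000 = $1,647.
Childcare Subsidy: $195,200 is below the $210,300 cutoff, so the full $350 applies.
Rural Housing Credit: $195,200 is below the $200,100 cutoff, so the full $450 applies.
Total: $1,647 + $350 + $450 = $2,447.

$2,447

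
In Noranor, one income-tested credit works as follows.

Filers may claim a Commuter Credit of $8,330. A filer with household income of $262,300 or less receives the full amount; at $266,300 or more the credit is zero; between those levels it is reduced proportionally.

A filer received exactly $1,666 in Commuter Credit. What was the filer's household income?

$1,666 is 1,666/8,330 of the full $8,330, so 6,664/8,330 of the $4,000 range has been used: income = $262,300 + $4,000 × 6,664/8,330 = $265,500.

$265,500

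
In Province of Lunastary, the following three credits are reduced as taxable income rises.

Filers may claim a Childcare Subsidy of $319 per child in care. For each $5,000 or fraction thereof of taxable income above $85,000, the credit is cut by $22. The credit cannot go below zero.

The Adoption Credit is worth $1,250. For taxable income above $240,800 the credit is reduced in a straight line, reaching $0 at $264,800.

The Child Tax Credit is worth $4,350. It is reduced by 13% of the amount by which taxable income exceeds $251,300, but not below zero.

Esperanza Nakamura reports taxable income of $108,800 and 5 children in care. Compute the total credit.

Childcare Subsidy: base = 5 × $319 = $1,595. income exceeds $85,000 by $23,800, which is 5 full-or-partial $5,000 increments; reduction = 5 × $22 = $110, leaving $1,485.
Adoption Credit: $108,800 is at or below the $240,800 threshold, so the full $1,250 applies.
Child Tax Credit: $108,800 is at or below the $251,300 threshold, so the full $4,350 applies.
Total: $1,485 + $1,250 + $4,350 = $7,085.

$7,085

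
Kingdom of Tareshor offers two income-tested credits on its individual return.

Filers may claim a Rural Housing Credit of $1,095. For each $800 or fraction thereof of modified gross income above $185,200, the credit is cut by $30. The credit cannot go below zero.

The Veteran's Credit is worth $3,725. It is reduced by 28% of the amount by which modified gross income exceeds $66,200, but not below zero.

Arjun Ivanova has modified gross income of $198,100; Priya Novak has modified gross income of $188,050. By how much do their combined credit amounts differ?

Arjun ($198,100): Rural Housing Credit: income exceeds $185,200 by $12,900, which is 17 full-or-partial $800 increments; reduction = 17 × $30 = $510, leaving $585. Veteran's Credit: 28% of the $131,900 excess over $66,200 is $36,932 ≥ base, so the credit is $0. total $585 + $0 = $585
Priya ($188,050): Rural Housing Credit: income exceeds $185,200 by $2,850, which is 4 full-or-partial $800 increments; reduction = 4 × $30 = $120, leaving $975. Veteran's Credit: 28% of the $121,850 excess over $66,200 is $34,118 ≥ base, so the credit is $0. total $975 + $0 = $975
Difference: |$585 − $975| = $390.

$390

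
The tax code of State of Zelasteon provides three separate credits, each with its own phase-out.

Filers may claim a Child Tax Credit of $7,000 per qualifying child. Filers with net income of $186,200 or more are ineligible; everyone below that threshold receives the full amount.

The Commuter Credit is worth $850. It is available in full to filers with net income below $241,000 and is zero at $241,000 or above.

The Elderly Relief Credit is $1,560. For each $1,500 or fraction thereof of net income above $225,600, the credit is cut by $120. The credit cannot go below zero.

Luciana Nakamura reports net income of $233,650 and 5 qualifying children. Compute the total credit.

$1,690

Child Tax Credit: base = 5 × $7,000 = $35,000. $233,650 meets or exceeds the $186,200 cutoff, so the credit is $0.
Commuter Credit: $233,650 is below the $241,000 cutoff, so the full $850 applies.
Elderly Relief Credit: income exceeds $225,600 by $8,050, which is 6 full-or-partial $1,500 increments; reduction = 6 × $120 = $720, leaving $840.
Total: $0 + $850 + $840 = $1,690.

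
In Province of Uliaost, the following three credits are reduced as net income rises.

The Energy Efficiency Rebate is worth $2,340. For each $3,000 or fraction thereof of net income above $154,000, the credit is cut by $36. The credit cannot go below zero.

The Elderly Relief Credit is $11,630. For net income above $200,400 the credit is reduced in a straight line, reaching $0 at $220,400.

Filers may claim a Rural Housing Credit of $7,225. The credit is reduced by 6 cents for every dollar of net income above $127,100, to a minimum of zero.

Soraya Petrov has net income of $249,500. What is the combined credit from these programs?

$1,188

Energy Efficiency Rebate: income exceeds $154,000 by $95,500, which is 32 full-or-partial $3,000 increments; reduction = 32 × $36 = $1,152, leaving $1,188.
Elderly Relief Credit: $249,500 is at or above $220,400, so the credit is $0.
Rural Housing Credit: 6% of the $122,400 excess over $127,100 is $7,344 ≥ base, so the credit is $0.
Total: $1,188 + $0 + $0 = $1,188.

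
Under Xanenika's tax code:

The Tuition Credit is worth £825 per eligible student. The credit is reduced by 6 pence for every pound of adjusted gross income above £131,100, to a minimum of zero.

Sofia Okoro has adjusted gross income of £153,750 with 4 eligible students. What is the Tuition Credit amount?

Tuition Credit: base = 4 × £825 = £3,300. 6% of the £22,650 excess over £131,100 is £1,359; credit = £3,300 − £1,359 = £1,941.

£1,941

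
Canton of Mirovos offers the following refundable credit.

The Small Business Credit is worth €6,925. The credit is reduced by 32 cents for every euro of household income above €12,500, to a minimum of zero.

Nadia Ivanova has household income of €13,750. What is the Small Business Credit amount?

Small Business Credit: 32% of the €1,250 excess over €12,500 is €400; credit = €6,925 − €400 = €6,525.

€6,525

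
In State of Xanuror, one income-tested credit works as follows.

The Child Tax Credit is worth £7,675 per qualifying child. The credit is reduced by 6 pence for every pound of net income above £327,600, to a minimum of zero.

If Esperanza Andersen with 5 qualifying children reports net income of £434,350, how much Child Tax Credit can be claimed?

Child Tax Credit: base = 5 × £7,675 = £38,375. 6% of the £106,750 excess over £327,600 is £6,405; credit = £38,375 − £6,405 = £31,970.

£31,970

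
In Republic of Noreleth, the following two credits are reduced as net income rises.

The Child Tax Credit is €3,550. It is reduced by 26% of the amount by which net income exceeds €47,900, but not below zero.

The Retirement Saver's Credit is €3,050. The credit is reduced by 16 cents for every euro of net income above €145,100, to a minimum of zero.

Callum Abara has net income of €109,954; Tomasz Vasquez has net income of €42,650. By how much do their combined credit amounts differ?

Callum (€109,954): Child Tax Credit: 26% of the €62,054 excess over €47,900 is €16,134.04 ≥ base, so the credit is €0. Retirement Saver's Credit: €109,954 is at or below the €145,100 threshold, so the full €3,050 applies. total €0 + €3,050 = €3,050
Tomasz (€42,650): Child Tax Credit: €42,650 is at or below the €47,900 threshold, so the full €3,550 applies. Retirement Saver's Credit: €42,650 is at or below the €145,100 threshold, so the full €3,050 applies. total €3,550 + €3,050 = €6,600
Difference: |€3,050 − €6,600| = €3,550.

€3,550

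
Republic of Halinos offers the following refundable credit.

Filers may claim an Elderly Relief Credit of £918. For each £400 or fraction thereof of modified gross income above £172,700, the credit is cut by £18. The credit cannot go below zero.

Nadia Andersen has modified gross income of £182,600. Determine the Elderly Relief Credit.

Elderly Relief Credit: income exceeds £172,700 by £9,900, which is 25 full-or-partial £400 increments; reduction = 25 × £18 = £450, leaving £468.

£468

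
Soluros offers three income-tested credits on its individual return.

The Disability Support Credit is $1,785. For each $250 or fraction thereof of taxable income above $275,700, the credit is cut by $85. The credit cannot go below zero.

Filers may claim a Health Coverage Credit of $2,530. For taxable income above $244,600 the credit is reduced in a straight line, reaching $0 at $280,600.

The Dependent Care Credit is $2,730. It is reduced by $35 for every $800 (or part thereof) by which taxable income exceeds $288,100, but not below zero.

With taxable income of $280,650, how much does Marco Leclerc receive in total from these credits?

$2,815

Disability Support Credit: income exceeds $275,700 by $4,950, which is 20 full-or-partial $250 increments; reduction = 20 × $85 = $1,700, leaving $85.
Health Coverage Credit: $280,650 is at or above $280,600, so the credit is $0.
Dependent Care Credit: $280,650 is at or below the $288,100 threshold, so the full $2,730 applies.
Total: $85 + $0 + $2,730 = $2,815.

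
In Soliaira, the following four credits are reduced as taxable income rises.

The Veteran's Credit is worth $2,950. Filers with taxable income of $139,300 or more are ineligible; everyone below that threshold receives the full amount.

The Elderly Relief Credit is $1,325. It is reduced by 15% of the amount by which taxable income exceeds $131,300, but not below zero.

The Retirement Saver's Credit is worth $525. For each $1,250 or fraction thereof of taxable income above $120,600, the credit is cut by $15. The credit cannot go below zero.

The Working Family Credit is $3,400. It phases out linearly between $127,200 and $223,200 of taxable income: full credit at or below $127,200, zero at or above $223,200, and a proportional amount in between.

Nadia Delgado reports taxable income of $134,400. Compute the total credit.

Veteran's Credit: $134,400 is below the $139,300 cutoff, so the full $2,950 applies.
Elderly Relief Credit: 15% of the $3,100 excess over $131,300 is $465; credit = $1,325 − $465 = $860.
Retirement Saver's Credit: income exceeds $120,600 by $13,800, which is 12 full-or-partial $1,250 increments; reduction = 12 × $15 = $180, leaving $345.
Working Family Credit: $134,400 is $7,200 into a $96,000 phase-out range, leaving 88,800/96,000 of the credit: $3,400 × 88,800/96,000 = $3,145.
Total: $2,950 + $860 + $345 + $3,145 = $7,300.

$7,300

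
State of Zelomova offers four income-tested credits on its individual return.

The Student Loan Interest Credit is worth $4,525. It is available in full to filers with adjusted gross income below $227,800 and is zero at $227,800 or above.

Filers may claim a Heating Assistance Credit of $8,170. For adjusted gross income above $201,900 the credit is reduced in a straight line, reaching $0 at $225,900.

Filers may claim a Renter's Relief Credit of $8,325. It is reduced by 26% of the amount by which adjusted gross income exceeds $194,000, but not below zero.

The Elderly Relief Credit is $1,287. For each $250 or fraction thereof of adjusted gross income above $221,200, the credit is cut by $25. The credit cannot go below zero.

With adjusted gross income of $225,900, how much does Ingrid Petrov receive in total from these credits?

$5,368

Student Loan Interest Credit: $225,900 is below the $227,800 cutoff, so the full $4,525 applies.
Heating Assistance Credit: $225,900 is at or above $225,900, so the credit is $0.
Renter's Relief Credit: 26% of the $31,900 excess over $194,000 is $8,294; credit = $8,325 − $8,294 = $31.
Elderly Relief Credit: income exceeds $221,200 by $4,700, which is 19 full-or-partial $250 increments; reduction = 19 × $25 = $475, leaving $812.
Total: $4,525 + $0 + $31 + $812 = $5,368.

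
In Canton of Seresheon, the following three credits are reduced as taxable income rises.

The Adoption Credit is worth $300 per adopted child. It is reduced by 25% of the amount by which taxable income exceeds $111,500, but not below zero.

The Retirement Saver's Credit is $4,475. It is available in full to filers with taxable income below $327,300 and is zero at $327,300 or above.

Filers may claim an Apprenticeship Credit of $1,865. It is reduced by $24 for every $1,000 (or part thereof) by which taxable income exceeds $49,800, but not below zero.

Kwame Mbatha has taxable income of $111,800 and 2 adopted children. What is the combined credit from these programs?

Adoption Credit: base = 2 × $300 = $600. 25% of the $300 excess over $111,500 is $75; credit = $600 − $75 = $525.
Retirement Saver's Credit: $111,800 is below the $327,300 cutoff, so the full $4,475 applies.
Apprenticeship Credit: income exceeds $49,800 by $62,000, which is 62 full-or-partial $1,000 increments; reduction = 62 × $24 = $1,488, leaving $377.
Total: $525 + $4,475 + $377 = $5,377.

$5,377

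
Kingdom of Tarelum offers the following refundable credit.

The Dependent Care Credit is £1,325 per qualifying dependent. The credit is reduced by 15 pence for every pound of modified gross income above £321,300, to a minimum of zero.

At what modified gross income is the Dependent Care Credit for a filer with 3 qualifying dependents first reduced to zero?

£347,800

Full credit = 3 × £1,325 = £3,975.
The credit falls by 15% of each pound above £321,300, so it reaches zero when the excess is £3,975 / 15% = £26,500: income = £321,300 + £26,500 = £347,800.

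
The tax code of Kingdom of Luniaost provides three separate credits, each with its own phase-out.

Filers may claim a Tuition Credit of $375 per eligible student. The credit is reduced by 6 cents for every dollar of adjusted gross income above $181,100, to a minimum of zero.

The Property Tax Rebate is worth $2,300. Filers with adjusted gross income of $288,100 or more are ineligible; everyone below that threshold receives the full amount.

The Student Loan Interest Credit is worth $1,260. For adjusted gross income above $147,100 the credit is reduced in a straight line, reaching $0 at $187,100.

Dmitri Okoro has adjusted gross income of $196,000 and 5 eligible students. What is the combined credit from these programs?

Tuition Credit: base = 5 × $375 = $1,875. 6% of the $14,900 excess over $181,100 is $894; credit = $1,875 − $894 = $981.
Property Tax Rebate: $196,000 is below the $288,100 cutoff, so the full $2,300 applies.
Student Loan Interest Credit: $196,000 is at or above $187,100, so the credit is $0.
Total: $981 + $2,300 + $0 = $3,281.

$3,281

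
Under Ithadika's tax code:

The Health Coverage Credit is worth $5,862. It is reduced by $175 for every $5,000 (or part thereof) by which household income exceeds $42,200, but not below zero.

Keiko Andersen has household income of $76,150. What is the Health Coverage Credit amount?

Health Coverage Credit: income exceeds $42,200 by $33,950, which is 7 full-or-partial $5,000 increments; reduction = 7 × $175 = $1,225, leaving $4,637.

$4,637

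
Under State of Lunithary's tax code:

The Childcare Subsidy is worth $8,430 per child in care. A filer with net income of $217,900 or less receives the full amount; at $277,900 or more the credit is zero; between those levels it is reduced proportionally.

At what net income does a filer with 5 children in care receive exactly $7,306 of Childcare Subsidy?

Full credit = 5 × $8,430 = $42,150.
$7,306 is 7,306/42,150 of the full $42,150, so 34,844/42,150 of the $60,000 range has been used: income = $217,900 + $60,000 × 34,844/42,150 = $267,500.

$267,500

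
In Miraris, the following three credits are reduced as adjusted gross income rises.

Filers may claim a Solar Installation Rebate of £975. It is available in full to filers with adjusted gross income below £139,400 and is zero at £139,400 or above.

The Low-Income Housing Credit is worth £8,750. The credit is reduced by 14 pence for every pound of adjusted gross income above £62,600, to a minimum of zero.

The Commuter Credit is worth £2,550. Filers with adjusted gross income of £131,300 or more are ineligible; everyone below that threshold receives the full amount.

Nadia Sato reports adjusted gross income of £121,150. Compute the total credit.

£4,078

Solar Installation Rebate: £121,150 is below the £139,400 cutoff, so the full £975 applies.
Low-Income Housing Credit: 14% of the £58,550 excess over £62,600 is £8,197; credit = £8,750 − £8,197 = £553.
Commuter Credit: £121,150 is below the £131,300 cutoff, so the full £2,550 applies.
Total: £975 + £553 + £2,550 = £4,078.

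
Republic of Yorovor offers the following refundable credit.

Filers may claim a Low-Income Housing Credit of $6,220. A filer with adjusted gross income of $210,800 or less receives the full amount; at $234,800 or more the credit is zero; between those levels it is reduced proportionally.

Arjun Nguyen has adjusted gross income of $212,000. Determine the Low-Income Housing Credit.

$5,909

Low-Income Housing Credit: $212,000 is $1,200 into a $24,000 phase-out range, leaving 22,800/24,000 of the credit: $6,220 × 22,800/24,000 = $5,909.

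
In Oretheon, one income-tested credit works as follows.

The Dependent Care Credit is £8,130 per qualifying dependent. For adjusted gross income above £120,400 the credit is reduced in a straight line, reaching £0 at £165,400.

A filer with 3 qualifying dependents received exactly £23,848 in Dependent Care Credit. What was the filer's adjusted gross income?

Full credit = 3 × £8,130 = £24,390.
£23,848 is 23,848/24,390 of the full £24,390, so 542/24,390 of the £45,000 range has been used: income = £120,400 + £45,000 × 542/24,390 = £121,400.

£121,400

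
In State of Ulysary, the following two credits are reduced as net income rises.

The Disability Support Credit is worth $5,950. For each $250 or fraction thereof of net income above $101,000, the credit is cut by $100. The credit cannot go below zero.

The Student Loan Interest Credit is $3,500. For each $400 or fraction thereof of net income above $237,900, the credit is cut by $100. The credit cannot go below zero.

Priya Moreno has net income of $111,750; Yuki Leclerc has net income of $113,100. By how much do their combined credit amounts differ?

Priya ($111,750): Disability Support Credit: income exceeds $101,000 by $10,750, which is 43 full-or-partial $250 increments; reduction = 43 × $100 = $4,300, leaving $1,650. Student Loan Interest Credit: $111,750 is at or below the $237,900 threshold, so the full $3,500 applies. total $1,650 + $3,500 = $5,150
Yuki ($113,100): Disability Support Credit: income exceeds $101,000 by $12,100, which is 49 full-or-partial $250 increments; reduction = 49 × $100 = $4,900, leaving $1,050. Student Loan Interest Credit: $113,100 is at or below the $237,900 threshold, so the full $3,500 applies. total $1,050 + $3,500 = $4,550
Difference: |$5,150 − $4,550| = $600.

$600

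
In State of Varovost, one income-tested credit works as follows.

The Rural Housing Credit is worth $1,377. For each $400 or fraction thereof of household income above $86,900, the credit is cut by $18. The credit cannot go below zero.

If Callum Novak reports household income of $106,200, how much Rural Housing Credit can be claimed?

$495

Rural Housing Credit: income exceeds $86,900 by $19,300, which is 49 full-or-partial $400 increments; reduction = 49 × $18 = $882, leaving $495.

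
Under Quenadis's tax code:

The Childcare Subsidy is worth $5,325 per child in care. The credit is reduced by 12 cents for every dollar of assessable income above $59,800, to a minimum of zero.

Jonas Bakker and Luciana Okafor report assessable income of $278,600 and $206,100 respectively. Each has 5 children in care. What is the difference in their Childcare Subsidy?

Jonas ($278,600): Childcare Subsidy: base = 5 × $5,325 = $26,625. 12% of the $218,800 excess over $59,800 is $26,256; credit = $26,625 − $26,256 = $369.
Luciana ($206,100): Childcare Subsidy: base = 5 × $5,325 = $26,625. 12% of the $146,300 excess over $59,800 is $17,556; credit = $26,625 − $17,556 = $9,069.
Difference: |$369 − $9,069| = $8,700.

$8,700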